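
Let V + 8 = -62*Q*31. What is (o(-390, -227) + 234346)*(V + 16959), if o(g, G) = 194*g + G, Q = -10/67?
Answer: 183010162083/67 ≈ 2.7315e+9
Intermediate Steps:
Q = -10/67 (Q = -10*1/67 = -10/67 ≈ -0.14925)
o(g, G) = G + 194*g
V = 18684/67 (V = -8 - 62*(-10/67)*31 = -8 + (620/67)*31 = -8 + 19220/67 = 18684/67 ≈ 278.87)
(o(-390, -227) + 234346)*(V + 16959) = ((-227 + 194*(-390)) + 234346)*(18684/67 + 16959) = ((-227 - 75660) + 234346)*(1154937/67) = (-75887 + 234346)*(1154937/67) = 158459*(1154937/67) = 183010162083/67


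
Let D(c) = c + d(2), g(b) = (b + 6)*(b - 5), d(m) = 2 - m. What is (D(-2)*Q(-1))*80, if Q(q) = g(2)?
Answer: 3840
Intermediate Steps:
g(b) = (-5 + b)*(6 + b) (g(b) = (6 + b)*(-5 + b) = (-5 + b)*(6 + b))
D(c) = c (D(c) = c + (2 - 1*2) = c + (2 - 2) = c + 0 = c)
Q(q) = -24 (Q(q) = -30 + 2 + 2² = -30 + 2 + 4 = -24)
(D(-2)*Q(-1))*80 = -2*(-24)*80 = 48*80 = 3840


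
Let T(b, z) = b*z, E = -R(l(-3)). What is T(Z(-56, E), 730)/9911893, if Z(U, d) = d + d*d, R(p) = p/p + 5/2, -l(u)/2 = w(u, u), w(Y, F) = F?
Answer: 12775/19823786 ≈ 0.00064443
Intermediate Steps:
l(u) = -2*u
R(p) = 7/2 (R(p) = 1 + 5*(½) = 1 + 5/2 = 7/2)
E = -7/2 (E = -1*7/2 = -7/2 ≈ -3.5000)
Z(U, d) = d + d²
T(Z(-56, E), 730)/9911893 = (-7*(1 - 7/2)/2*730)/9911893 = (-7/2*(-5/2)*730)*(1/9911893) = ((35/4)*730)*(1/9911893) = (12775/2)*(1/9911893) = 12775/19823786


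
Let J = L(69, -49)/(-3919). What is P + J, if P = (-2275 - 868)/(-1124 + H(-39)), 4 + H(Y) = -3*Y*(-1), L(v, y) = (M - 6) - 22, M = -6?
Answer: 12359747/4879155 ≈ 2.5332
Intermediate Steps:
L(v, y) = -34 (L(v, y) = (-6 - 6) - 22 = -12 - 22 = -34)
J = 34/3919 (J = -34/(-3919) = -34*(-1/3919) = 34/3919 ≈ 0.0086757)
H(Y) = -4 + 3*Y (H(Y) = -4 - 3*Y*(-1) = -4 + 3*Y)
P = 3143/1245 (P = (-2275 - 868)/(-1124 + (-4 + 3*(-39))) = -3143/(-1124 + (-4 - 117)) = -3143/(-1124 - 121) = -3143/(-1245) = -3143*(-1/1245) = 3143/1245 ≈ 2.5245)
P + J = 3143/1245 + 34/3919 = 12359747/4879155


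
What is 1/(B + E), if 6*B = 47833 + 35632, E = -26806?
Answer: -6/77371 ≈ -7.7548e-5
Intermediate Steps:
B = 83465/6 (B = (47833 + 35632)/6 = (1/6)*83465 = 83465/6 ≈ 13911.)
1/(B + E) = 1/(83465/6 - 26806) = 1/(-77371/6) = -6/77371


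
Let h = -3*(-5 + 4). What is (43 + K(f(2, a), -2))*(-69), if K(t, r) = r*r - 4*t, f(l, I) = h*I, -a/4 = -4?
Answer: 10005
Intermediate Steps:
h = 3 (h = -3*(-1) = 3)
a = 16 (a = -4*(-4) = 16)
f(l, I) = 3*I
K(t, r) = r² - 4*t
(43 + K(f(2, a), -2))*(-69) = (43 + ((-2)² - 12*16))*(-69) = (43 + (4 - 4*48))*(-69) = (43 + (4 - 192))*(-69) = (43 - 188)*(-69) = -145*(-69) = 10005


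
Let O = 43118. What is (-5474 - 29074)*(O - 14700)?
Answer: -981785064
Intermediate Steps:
(-5474 - 29074)*(O - 14700) = (-5474 - 29074)*(43118 - 14700) = -34548*28418 = -981785064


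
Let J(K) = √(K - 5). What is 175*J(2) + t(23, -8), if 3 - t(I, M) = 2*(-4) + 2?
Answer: 9 + 175*I*√3 ≈ 9.0 + 303.11*I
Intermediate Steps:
t(I, M) = 9 (t(I, M) = 3 - (2*(-4) + 2) = 3 - (-8 + 2) = 3 - 1*(-6) = 3 + 6 = 9)
J(K) = √(-5 + K)
175*J(2) + t(23, -8) = 175*√(-5 + 2) + 9 = 175*√(-3) + 9 = 175*(I*√3) + 9 = 175*I*√3 + 9 = 9 + 175*I*√3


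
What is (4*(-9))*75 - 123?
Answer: -2823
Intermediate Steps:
(4*(-9))*75 - 123 = -36*75 - 123 = -2700 - 123 = -2823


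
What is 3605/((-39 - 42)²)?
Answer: 3605/6561 ≈ 0.54946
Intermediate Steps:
3605/((-39 - 42)²) = 3605/((-81)²) = 3605/6561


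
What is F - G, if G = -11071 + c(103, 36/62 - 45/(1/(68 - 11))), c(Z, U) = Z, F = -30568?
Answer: -19600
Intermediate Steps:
G = -10968 (G = -11071 + 103 = -10968)
F - G = -30568 - 1*(-10968) = -30568 + 10968 = -19600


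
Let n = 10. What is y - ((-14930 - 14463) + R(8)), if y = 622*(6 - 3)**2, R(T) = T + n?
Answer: 34973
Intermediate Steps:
R(T) = 10 + T (R(T) = T + 10 = 10 + T)
y = 5598 (y = 622*3**2 = 622*9 = 5598)
y - ((-14930 - 14463) + R(8)) = 5598 - ((-14930 - 14463) + (10 + 8)) = 5598 - (-29393 + 18) = 5598 - 1*(-29375) = 5598 + 29375 = 34973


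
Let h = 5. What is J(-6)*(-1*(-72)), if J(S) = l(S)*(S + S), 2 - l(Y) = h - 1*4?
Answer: -864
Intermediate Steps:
l(Y) = 1 (l(Y) = 2 - (5 - 1*4) = 2 - (5 - 4) = 2 - 1*1 = 2 - 1 = 1)
J(S) = 2*S (J(S) = 1*(S + S) = 1*(2*S) = 2*S)
J(-6)*(-1*(-72)) = (2*(-6))*(-1*(-72)) = -12*72 = -864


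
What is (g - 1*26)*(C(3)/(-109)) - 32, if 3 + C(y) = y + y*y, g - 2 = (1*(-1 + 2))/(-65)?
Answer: -212671/7085 ≈ -30.017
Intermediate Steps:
g = 129/65 (g = 2 + (1*(-1 + 2))/(-65) = 2 + (1*1)*(-1/65) = 2 + 1*(-1/65) = 2 - 1/65 = 129/65 ≈ 1.9846)
C(y) = -3 + y + y**2 (C(y) = -3 + (y + y*y) = -3 + (y + y**2) = -3 + y + y**2)
(g - 1*26)*(C(3)/(-109)) - 32 = (129/65 - 1*26)*((-3 + 3 + 3**2)/(-109)) - 32 = (129/65 - 26)*((-3 + 3 + 9)*(-1/109)) - 32 = -14049*(-1)/(65*109) - 32 = -1561/65*(-9/109) - 32 = 14049/7085 - 32 = -212671/7085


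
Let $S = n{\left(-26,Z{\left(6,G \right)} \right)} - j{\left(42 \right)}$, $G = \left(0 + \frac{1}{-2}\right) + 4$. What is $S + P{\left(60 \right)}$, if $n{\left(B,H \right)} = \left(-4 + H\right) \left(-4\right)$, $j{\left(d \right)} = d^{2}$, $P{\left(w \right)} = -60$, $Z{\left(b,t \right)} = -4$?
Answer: $-1792$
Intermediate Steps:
$G = \frac{7}{2}$ ($G = \left(0 - \frac{1}{2}\right) + 4 = - \frac{1}{2} + 4 = \frac{7}{2} \approx 3.5$)
$n{\left(B,H \right)} = 16 - 4 H$
$S = -1732$ ($S = \left(16 - -16\right) - 42^{2} = \left(16 + 16\right) - 1764 = 32 - 1764 = -1732$)
$S + P{\left(60 \right)} = -1732 - 60 = -1792$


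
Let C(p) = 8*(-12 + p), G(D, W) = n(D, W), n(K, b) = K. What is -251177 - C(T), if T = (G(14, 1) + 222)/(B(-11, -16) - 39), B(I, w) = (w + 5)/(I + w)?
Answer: -130787713/521 ≈ -2.5103e+5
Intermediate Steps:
G(D, W) = D
B(I, w) = (5 + w)/(I + w)
T = -3186/521 (T = (14 + 222)/((5 - 16)/(-11 - 16) - 39) = 236/(-11/(-27) - 39) = 236/(-1/27*(-11) - 39) = 236/(11/27 - 39) = 236/(-1042/27) = 236*(-27/1042) = -3186/521 ≈ -6.1152)
C(p) = -96 + 8*p
-251177 - C(T) = -251177 - (-96 + 8*(-3186/521)) = -251177 - (-96 - 25488/521) = -251177 - 1*(-75504/521) = -251177 + 75504/521 = -130787713/521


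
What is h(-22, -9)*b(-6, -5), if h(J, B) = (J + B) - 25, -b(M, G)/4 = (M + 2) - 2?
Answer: -1344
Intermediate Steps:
b(M, G) = -4*M (b(M, G) = -4*((M + 2) - 2) = -4*((2 + M) - 2) = -4*M)
h(J, B) = -25 + B + J (h(J, B) = (B + J) - 25 = -25 + B + J)
h(-22, -9)*b(-6, -5) = (-25 - 9 - 22)*(-4*(-6)) = -56*24 = -1344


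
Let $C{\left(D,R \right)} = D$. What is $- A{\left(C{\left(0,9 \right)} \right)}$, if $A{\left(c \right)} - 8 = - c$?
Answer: $-8$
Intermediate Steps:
$A{\left(c \right)} = 8 - c$
$- A{\left(C{\left(0,9 \right)} \right)} = - (8 - 0) = - (8 + 0) = \left(-1\right) 8 = -8$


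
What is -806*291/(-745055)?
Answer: 234546/745055 ≈ 0.31480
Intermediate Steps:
-806*291/(-745055) = -234546*(-1/745055) = 234546/745055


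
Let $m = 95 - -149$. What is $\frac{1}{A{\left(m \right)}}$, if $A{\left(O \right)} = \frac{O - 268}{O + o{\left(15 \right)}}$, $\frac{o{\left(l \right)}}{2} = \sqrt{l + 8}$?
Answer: $- \frac{61}{6} - \frac{\sqrt{23}}{12} \approx -10.566$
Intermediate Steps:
$o{\left(l \right)} = 2 \sqrt{8 + l}$ ($o{\left(l \right)} = 2 \sqrt{l + 8} = 2 \sqrt{8 + l}$)
$m = 244$ ($m = 95 + 149 = 244$)
$A{\left(O \right)} = \frac{-268 + O}{O + 2 \sqrt{23}}$ ($A{\left(O \right)} = \frac{O - 268}{O + 2 \sqrt{8 + 15}} = \frac{-268 + O}{O + 2 \sqrt{23}}$)
$\frac{1}{A{\left(m \right)}} = \frac{1}{\frac{1}{244 + 2 \sqrt{23}} \left(-268 + 244\right)} = \frac{1}{\frac{1}{244 + 2 \sqrt{23}} \left(-24\right)} = \frac{1}{\left(-24\right) \frac{1}{244 + 2 \sqrt{23}}} = - \frac{61}{6} - \frac{\sqrt{23}}{12}$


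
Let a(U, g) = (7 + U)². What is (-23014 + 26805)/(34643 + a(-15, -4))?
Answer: 3791/34707 ≈ 0.10923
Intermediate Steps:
(-23014 + 26805)/(34643 + a(-15, -4)) = (-23014 + 26805)/(34643 + (7 - 15)²) = 3791/(34643 + (-8)²) = 3791/(34643 + 64) = 3791/34707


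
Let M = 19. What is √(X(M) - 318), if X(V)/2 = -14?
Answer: I*√346 ≈ 18.601*I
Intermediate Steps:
X(V) = -28 (X(V) = 2*(-14) = -28)
√(X(M) - 318) = √(-28 - 318) = √(-346) = I*√346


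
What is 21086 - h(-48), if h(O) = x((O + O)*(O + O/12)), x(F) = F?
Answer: 16094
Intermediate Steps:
h(O) = 13*O²/6 (h(O) = (O + O)*(O + O/12) = (2*O)*(O + O*(1/12)) = (2*O)*(O + O/12) = (2*O)*(13*O/12) = 13*O²/6)
21086 - h(-48) = 21086 - 13*(-48)²/6 = 21086 - 13*2304/6 = 21086 - 1*4992 = 21086 - 4992 = 16094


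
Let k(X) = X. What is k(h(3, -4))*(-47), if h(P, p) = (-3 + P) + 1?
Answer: -47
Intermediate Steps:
h(P, p) = -2 + P
k(h(3, -4))*(-47) = (-2 + 3)*(-47) = 1*(-47) = -47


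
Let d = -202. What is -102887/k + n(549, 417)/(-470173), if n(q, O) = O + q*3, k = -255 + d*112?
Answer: 352755235/78518891 ≈ 4.4926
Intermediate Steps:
k = -22879 (k = -255 - 202*112 = -255 - 22624 = -22879)
n(q, O) = O + 3*q
-102887/k + n(549, 417)/(-470173) = -102887/(-22879) + (417 + 3*549)/(-470173) = -102887*(-1/22879) + (417 + 1647)*(-1/470173) = 751/167 + 2064*(-1/470173) = 751/167 - 2064/470173 = 352755235/78518891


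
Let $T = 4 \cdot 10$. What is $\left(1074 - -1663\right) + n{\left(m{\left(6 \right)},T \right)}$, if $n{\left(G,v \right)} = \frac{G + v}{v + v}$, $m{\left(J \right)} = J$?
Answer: $\frac{109503}{40} \approx 2737.6$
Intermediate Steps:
$T = 40$
$n{\left(G,v \right)} = \frac{G + v}{2 v}$
$\left(1074 - -1663\right) + n{\left(m{\left(6 \right)},T \right)} = \left(1074 - -1663\right) + \frac{6 + 40}{2 \cdot 40} = \left(1074 + 1663\right) + \frac{1}{2} \cdot \frac{1}{40} \cdot 46 = 2737 + \frac{23}{40} = \frac{109503}{40}$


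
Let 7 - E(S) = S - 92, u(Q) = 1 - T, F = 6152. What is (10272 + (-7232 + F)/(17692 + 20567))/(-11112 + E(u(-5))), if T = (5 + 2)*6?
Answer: -3638846/3886831 ≈ -0.93620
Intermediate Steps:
T = 42 (T = 7*6 = 42)
u(Q) = -41 (u(Q) = 1 - 1*42 = 1 - 42 = -41)
E(S) = 99 - S (E(S) = 7 - (S - 92) = 7 - (-92 + S) = 7 + (92 - S) = 99 - S)
(10272 + (-7232 + F)/(17692 + 20567))/(-11112 + E(u(-5))) = (10272 + (-7232 + 6152)/(17692 + 20567))/(-11112 + (99 - 1*(-41))) = (10272 - 1080/38259)/(-11112 + (99 + 41)) = (10272 - 1080*1/38259)/(-11112 + 140) = (10272 - 40/1417)/(-10972) = (14555384/1417)*(-1/10972) = -3638846/3886831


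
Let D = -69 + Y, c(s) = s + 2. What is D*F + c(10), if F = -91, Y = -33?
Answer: 9294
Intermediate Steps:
c(s) = 2 + s
D = -102 (D = -69 - 33 = -102)
D*F + c(10) = -102*(-91) + (2 + 10) = 9282 + 12 = 9294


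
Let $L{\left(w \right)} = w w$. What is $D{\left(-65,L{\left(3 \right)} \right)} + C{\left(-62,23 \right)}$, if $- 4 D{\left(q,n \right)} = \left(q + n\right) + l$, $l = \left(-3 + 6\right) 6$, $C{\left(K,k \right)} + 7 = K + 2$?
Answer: $- \frac{115}{2} \approx -57.5$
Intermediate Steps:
$C{\left(K,k \right)} = -5 + K$ ($C{\left(K,k \right)} = -7 + \left(K + 2\right) = -7 + \left(2 + K\right) = -5 + K$)
$L{\left(w \right)} = w^{2}$
$l = 18$ ($l = 3 \cdot 6 = 18$)
$D{\left(q,n \right)} = - \frac{9}{2} - \frac{n}{4} - \frac{q}{4}$ ($D{\left(q,n \right)} = - \frac{\left(q + n\right) + 18}{4} = - \frac{\left(n + q\right) + 18}{4} = - \frac{18 + n + q}{4} = - \frac{9}{2} - \frac{n}{4} - \frac{q}{4}$)
$D{\left(-65,L{\left(3 \right)} \right)} + C{\left(-62,23 \right)} = \left(- \frac{9}{2} - \frac{3^{2}}{4} - - \frac{65}{4}\right) - 67 = \left(- \frac{9}{2} - \frac{9}{4} + \frac{65}{4}\right) - 67 = \frac{19}{2} - 67 = - \frac{115}{2}$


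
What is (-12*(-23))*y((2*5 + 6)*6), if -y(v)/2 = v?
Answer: -52992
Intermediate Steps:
y(v) = -2*v
(-12*(-23))*y((2*5 + 6)*6) = (-12*(-23))*(-2*(2*5 + 6)*6) = 276*(-2*(10 + 6)*6) = 276*(-32*6) = 276*(-2*96) = 276*(-192) = -52992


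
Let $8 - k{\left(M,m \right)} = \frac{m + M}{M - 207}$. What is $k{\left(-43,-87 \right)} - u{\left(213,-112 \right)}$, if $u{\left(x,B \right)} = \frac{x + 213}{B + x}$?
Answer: $\frac{8237}{2525} \approx 3.2622$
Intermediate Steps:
$k{\left(M,m \right)} = 8 - \frac{M + m}{-207 + M}$ ($k{\left(M,m \right)} = 8 - \frac{m + M}{M - 207} = 8 - \frac{M + m}{-207 + M}$)
$u{\left(x,B \right)} = \frac{213 + x}{B + x}$
$k{\left(-43,-87 \right)} - u{\left(213,-112 \right)} = \frac{-1656 - -87 + 7 \left(-43\right)}{-207 - 43} - \frac{213 + 213}{-112 + 213} = \frac{-1656 + 87 - 301}{-250} - \frac{1}{101} \cdot 426 = \left(- \frac{1}{250}\right) \left(-1870\right) - \frac{1}{101} \cdot 426 = \frac{187}{25} - \frac{426}{101} = \frac{8237}{2525}$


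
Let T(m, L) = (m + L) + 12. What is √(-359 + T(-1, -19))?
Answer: I*√367 ≈ 19.157*I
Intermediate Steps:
T(m, L) = 12 + L + m (T(m, L) = (L + m) + 12 = 12 + L + m)
√(-359 + T(-1, -19)) = √(-359 + (12 - 19 - 1)) = √(-359 - 8) = √(-367) = I*√367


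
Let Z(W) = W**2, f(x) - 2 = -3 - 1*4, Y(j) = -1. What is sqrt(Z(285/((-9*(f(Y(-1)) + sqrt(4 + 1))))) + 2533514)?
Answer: sqrt(2533514 + 9025/(9*(5 - sqrt(5))**2)) ≈ 1591.7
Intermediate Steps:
f(x) = -5 (f(x) = 2 + (-3 - 1*4) = 2 + (-3 - 4) = 2 - 7 = -5)
sqrt(Z(285/((-9*(f(Y(-1)) + sqrt(4 + 1))))) + 2533514) = sqrt((285/((-9*(-5 + sqrt(4 + 1)))))**2 + 2533514) = sqrt((285/((-9*(-5 + sqrt(5)))))**2 + 2533514) = sqrt((285/(45 - 9*sqrt(5)))**2 + 2533514) = sqrt(81225/(45 - 9*sqrt(5))**2 + 2533514) = sqrt(2533514 + 81225/(45 - 9*sqrt(5))**2)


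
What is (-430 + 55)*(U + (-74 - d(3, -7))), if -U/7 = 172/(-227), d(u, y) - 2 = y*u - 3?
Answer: 3975000/227 ≈ 17511.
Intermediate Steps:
d(u, y) = -1 + u*y (d(u, y) = 2 + (y*u - 3) = 2 + (u*y - 3) = 2 + (-3 + u*y) = -1 + u*y)
U = 1204/227 (U = -1204/(-227) = -1204*(-1)/227 = -7*(-172/227) = 1204/227 ≈ 5.3040)
(-430 + 55)*(U + (-74 - d(3, -7))) = (-430 + 55)*(1204/227 + (-74 - (-1 + 3*(-7)))) = -375*(1204/227 + (-74 - (-1 - 21))) = -375*(1204/227 + (-74 - 1*(-22))) = -375*(1204/227 + (-74 + 22)) = -375*(1204/227 - 52) = -375*(-10600/227) = 3975000/227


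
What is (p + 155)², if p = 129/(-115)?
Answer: 313148416/13225 ≈ 23679.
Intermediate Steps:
p = -129/115 (p = 129*(-1/115) = -129/115 ≈ -1.1217)
(p + 155)² = (-129/115 + 155)² = (17696/115)² = 313148416/13225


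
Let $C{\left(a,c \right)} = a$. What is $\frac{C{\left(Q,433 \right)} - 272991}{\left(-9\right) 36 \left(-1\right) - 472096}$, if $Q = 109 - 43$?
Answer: $\frac{272925}{471772} \approx 0.57851$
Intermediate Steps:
$Q = 66$ ($Q = 109 - 43 = 66$)
$\frac{C{\left(Q,433 \right)} - 272991}{\left(-9\right) 36 \left(-1\right) - 472096} = \frac{66 - 272991}{\left(-9\right) 36 \left(-1\right) - 472096} = - \frac{272925}{\left(-324\right) \left(-1\right) - 472096} = - \frac{272925}{324 - 472096} = - \frac{272925}{-471772} = \left(-272925\right) \left(- \frac{1}{471772}\right) = \frac{272925}{471772}$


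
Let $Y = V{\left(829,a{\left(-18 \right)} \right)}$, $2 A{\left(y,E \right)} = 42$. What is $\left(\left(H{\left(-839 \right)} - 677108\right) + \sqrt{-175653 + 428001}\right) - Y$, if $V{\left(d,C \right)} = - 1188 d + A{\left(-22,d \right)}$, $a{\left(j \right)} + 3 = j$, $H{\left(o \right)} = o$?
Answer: $306884 + 2 \sqrt{63087} \approx 3.0739 \cdot 10^{5}$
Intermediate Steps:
$a{\left(j \right)} = -3 + j$
$A{\left(y,E \right)} = 21$ ($A{\left(y,E \right)} = \frac{1}{2} \cdot 42 = 21$)
$V{\left(d,C \right)} = 21 - 1188 d$ ($V{\left(d,C \right)} = - 1188 d + 21 = 21 - 1188 d$)
$Y = -984831$ ($Y = 21 - 984852 = -984831$)
$\left(\left(H{\left(-839 \right)} - 677108\right) + \sqrt{-175653 + 428001}\right) - Y = \left(\left(-839 - 677108\right) + \sqrt{-175653 + 428001}\right) - -984831 = \left(-677947 + \sqrt{252348}\right) + 984831 = \left(-677947 + 2 \sqrt{63087}\right) + 984831 = 306884 + 2 \sqrt{63087}$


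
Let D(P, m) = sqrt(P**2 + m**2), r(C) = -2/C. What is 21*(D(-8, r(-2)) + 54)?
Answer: 1134 + 21*sqrt(65) ≈ 1303.3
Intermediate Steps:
21*(D(-8, r(-2)) + 54) = 21*(sqrt((-8)**2 + (-2/(-2))**2) + 54) = 21*(sqrt(64 + (-2*(-1/2))**2) + 54) = 21*(sqrt(64 + 1**2) + 54) = 21*(sqrt(64 + 1) + 54) = 21*(sqrt(65) + 54) = 21*(54 + sqrt(65)) = 1134 + 21*sqrt(65)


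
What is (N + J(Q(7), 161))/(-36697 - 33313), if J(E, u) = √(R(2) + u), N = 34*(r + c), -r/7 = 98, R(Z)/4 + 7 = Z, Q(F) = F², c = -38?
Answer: 12308/35005 - √141/70010 ≈ 0.35144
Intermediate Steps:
R(Z) = -28 + 4*Z
r = -686 (r = -7*98 = -686)
N = -24616 (N = 34*(-686 - 38) = 34*(-724) = -24616)
J(E, u) = √(-20 + u) (J(E, u) = √((-28 + 4*2) + u) = √((-28 + 8) + u) = √(-20 + u))
(N + J(Q(7), 161))/(-36697 - 33313) = (-24616 + √(-20 + 161))/(-36697 - 33313) = (-24616 + √141)/(-70010) = (-24616 + √141)*(-1/70010) = 12308/35005 - √141/70010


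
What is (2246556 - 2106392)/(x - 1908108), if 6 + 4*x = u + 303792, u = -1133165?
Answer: -560656/8461811 ≈ -0.066257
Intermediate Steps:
x = -829379/4 (x = -3/2 + (-1133165 + 303792)/4 = -3/2 + (1/4)*(-829373) = -3/2 - 829373/4 = -829379/4 ≈ -2.0734e+5)
(2246556 - 2106392)/(x - 1908108) = (2246556 - 2106392)/(-829379/4 - 1908108) = 140164/(-8461811/4) = 140164*(-4/8461811) = -560656/8461811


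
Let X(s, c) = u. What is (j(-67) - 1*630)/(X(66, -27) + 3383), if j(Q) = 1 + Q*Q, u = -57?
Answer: 1930/1663 ≈ 1.1606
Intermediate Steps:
X(s, c) = -57
j(Q) = 1 + Q²
(j(-67) - 1*630)/(X(66, -27) + 3383) = ((1 + (-67)²) - 1*630)/(-57 + 3383) = ((1 + 4489) - 630)/3326 = (4490 - 630)*(1/3326) = 3860*(1/3326) = 1930/1663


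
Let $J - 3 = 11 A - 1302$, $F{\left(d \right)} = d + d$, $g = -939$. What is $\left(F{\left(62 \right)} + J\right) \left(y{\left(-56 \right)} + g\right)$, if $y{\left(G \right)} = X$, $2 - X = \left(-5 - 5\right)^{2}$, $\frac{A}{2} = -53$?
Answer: $2427617$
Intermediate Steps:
$A = -106$ ($A = 2 \left(-53\right) = -106$)
$F{\left(d \right)} = 2 d$
$J = -2465$ ($J = 3 + \left(11 \left(-106\right) - 1302\right) = 3 - 2468 = -2465$)
$X = -98$ ($X = 2 - \left(-5 - 5\right)^{2} = 2 - \left(-10\right)^{2} = 2 - 100 = -98$)
$y{\left(G \right)} = -98$
$\left(F{\left(62 \right)} + J\right) \left(y{\left(-56 \right)} + g\right) = \left(2 \cdot 62 - 2465\right) \left(-98 - 939\right) = \left(124 - 2465\right) \left(-1037\right) = \left(-2341\right) \left(-1037\right) = 2427617$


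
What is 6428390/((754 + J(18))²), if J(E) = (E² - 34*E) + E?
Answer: 3214195/117128 ≈ 27.442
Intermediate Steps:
J(E) = E² - 33*E
6428390/((754 + J(18))²) = 6428390/((754 + 18*(-33 + 18))²) = 6428390/((754 + 18*(-15))²) = 6428390/((754 - 270)²) = 6428390/(484²) = 6428390/234256 = 6428390*(1/234256) = 3214195/117128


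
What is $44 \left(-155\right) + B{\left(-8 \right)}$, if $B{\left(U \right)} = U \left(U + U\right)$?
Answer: $-6692$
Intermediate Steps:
$B{\left(U \right)} = 2 U^{2}$ ($B{\left(U \right)} = U 2 U = 2 U^{2}$)
$44 \left(-155\right) + B{\left(-8 \right)} = 44 \left(-155\right) + 2 \left(-8\right)^{2} = -6820 + 2 \cdot 64 = -6820 + 128 = -6692$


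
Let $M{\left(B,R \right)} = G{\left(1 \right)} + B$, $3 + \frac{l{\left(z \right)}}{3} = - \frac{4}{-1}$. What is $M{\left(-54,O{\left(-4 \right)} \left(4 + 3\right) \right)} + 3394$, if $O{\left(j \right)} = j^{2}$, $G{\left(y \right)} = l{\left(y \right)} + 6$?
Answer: $3349$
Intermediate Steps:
$l{\left(z \right)} = 3$ ($l{\left(z \right)} = -9 + 3 \left(- \frac{4}{-1}\right) = -9 + 3 \left(\left(-4\right) \left(-1\right)\right) = -9 + 3 \cdot 4 = -9 + 12 = 3$)
$G{\left(y \right)} = 9$ ($G{\left(y \right)} = 3 + 6 = 9$)
$M{\left(B,R \right)} = 9 + B$
$M{\left(-54,O{\left(-4 \right)} \left(4 + 3\right) \right)} + 3394 = \left(9 - 54\right) + 3394 = -45 + 3394 = 3349$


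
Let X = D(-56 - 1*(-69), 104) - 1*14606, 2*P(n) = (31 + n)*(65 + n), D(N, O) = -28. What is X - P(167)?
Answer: -37602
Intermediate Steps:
P(n) = (31 + n)*(65 + n)/2 (P(n) = ((31 + n)*(65 + n))/2 = (31 + n)*(65 + n)/2)
X = -14634 (X = -28 - 1*14606 = -28 - 14606 = -14634)
X - P(167) = -14634 - (2015/2 + (½)*167² + 48*167) = -14634 - (2015/2 + (½)*27889 + 8016) = -14634 - (2015/2 + 27889/2 + 8016) = -14634 - 1*22968 = -14634 - 22968 = -37602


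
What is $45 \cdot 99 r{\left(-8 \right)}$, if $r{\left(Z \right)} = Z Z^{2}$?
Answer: $-2280960$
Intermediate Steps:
$r{\left(Z \right)} = Z^{3}$
$45 \cdot 99 r{\left(-8 \right)} = 45 \cdot 99 \left(-8\right)^{3} = 4455 \left(-512\right) = -2280960$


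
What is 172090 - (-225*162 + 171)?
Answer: 208369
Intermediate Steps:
172090 - (-225*162 + 171) = 172090 - (-36450 + 171) = 172090 - 1*(-36279) = 172090 + 36279 = 208369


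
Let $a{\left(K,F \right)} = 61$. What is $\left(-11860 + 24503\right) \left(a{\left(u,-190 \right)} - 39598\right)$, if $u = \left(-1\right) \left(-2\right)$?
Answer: $-499866291$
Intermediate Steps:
$u = 2$
$\left(-11860 + 24503\right) \left(a{\left(u,-190 \right)} - 39598\right) = \left(-11860 + 24503\right) \left(61 - 39598\right) = 12643 \left(-39537\right) = -499866291$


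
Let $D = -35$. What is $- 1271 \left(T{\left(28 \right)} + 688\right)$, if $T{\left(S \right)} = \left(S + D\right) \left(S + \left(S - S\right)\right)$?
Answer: $-625332$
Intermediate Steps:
$T{\left(S \right)} = S \left(-35 + S\right)$ ($T{\left(S \right)} = \left(S - 35\right) \left(S + \left(S - S\right)\right) = \left(-35 + S\right) \left(S + 0\right) = \left(-35 + S\right) S = S \left(-35 + S\right)$)
$- 1271 \left(T{\left(28 \right)} + 688\right) = - 1271 \left(28 \left(-35 + 28\right) + 688\right) = - 1271 \left(28 \left(-7\right) + 688\right) = - 1271 \left(-196 + 688\right) = \left(-1271\right) 492 = -625332$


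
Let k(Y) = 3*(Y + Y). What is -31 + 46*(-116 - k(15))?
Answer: -9507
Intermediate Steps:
k(Y) = 6*Y (k(Y) = 3*(2*Y) = 6*Y)
-31 + 46*(-116 - k(15)) = -31 + 46*(-116 - 6*15) = -31 + 46*(-116 - 1*90) = -31 + 46*(-116 - 90) = -31 + 46*(-206) = -31 - 9476 = -9507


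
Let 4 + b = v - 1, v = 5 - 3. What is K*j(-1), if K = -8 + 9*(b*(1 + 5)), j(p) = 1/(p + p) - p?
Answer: -85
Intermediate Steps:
v = 2
j(p) = 1/(2*p) - p
b = -3 (b = -4 + (2 - 1) = -4 + 1 = -3)
K = -170 (K = -8 + 9*(-3*(1 + 5)) = -8 + 9*(-3*6) = -8 + 9*(-18) = -8 - 162 = -170)
K*j(-1) = -170*((1/2)/(-1) - 1*(-1)) = -170*((1/2)*(-1) + 1) = -170*(-1/2 + 1) = -170*1/2 = -85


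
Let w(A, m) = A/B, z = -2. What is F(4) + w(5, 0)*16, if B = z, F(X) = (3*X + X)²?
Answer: 216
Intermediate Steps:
F(X) = 16*X² (F(X) = (4*X)² = 16*X²)
B = -2
w(A, m) = -A/2 (w(A, m) = A/(-2) = A*(-½) = -A/2)
F(4) + w(5, 0)*16 = 16*4² - ½*5*16 = 16*16 - 5/2*16 = 256 - 40 = 216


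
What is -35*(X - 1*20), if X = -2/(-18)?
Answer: 6265/9 ≈ 696.11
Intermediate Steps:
X = ⅑ (X = -2*(-1/18) = ⅑ ≈ 0.11111)
-35*(X - 1*20) = -35*(⅑ - 1*20) = -35*(⅑ - 20) = -35*(-179/9) = 6265/9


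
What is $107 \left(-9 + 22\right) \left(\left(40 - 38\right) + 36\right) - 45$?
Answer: $52813$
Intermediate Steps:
$107 \left(-9 + 22\right) \left(\left(40 - 38\right) + 36\right) - 45 = 107 \cdot 13 \left(\left(40 - 38\right) + 36\right) - 45 = 107 \cdot 13 \left(2 + 36\right) - 45 = 107 \cdot 13 \cdot 38 - 45 = 107 \cdot 494 - 45 = 52858 - 45 = 52813$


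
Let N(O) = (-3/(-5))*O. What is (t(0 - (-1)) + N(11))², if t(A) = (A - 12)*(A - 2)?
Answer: 7744/25 ≈ 309.76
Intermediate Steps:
t(A) = (-12 + A)*(-2 + A)
N(O) = 3*O/5 (N(O) = (-3*(-⅕))*O = 3*O/5)
(t(0 - (-1)) + N(11))² = ((24 + (0 - (-1))² - 14*(0 - (-1))) + (⅗)*11)² = ((24 + (0 - 1*(-1))² - 14*(0 - 1*(-1))) + 33/5)² = ((24 + (0 + 1)² - 14*(0 + 1)) + 33/5)² = ((24 + 1² - 14*1) + 33/5)² = ((24 + 1 - 14) + 33/5)² = (11 + 33/5)² = (88/5)² = 7744/25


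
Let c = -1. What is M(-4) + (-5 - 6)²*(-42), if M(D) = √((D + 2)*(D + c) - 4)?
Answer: -5082 + √6 ≈ -5079.5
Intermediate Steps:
M(D) = √(-4 + (-1 + D)*(2 + D)) (M(D) = √((D + 2)*(D - 1) - 4) = √((2 + D)*(-1 + D) - 4) = √((-1 + D)*(2 + D) - 4) = √(-4 + (-1 + D)*(2 + D)))
M(-4) + (-5 - 6)²*(-42) = √(-6 - 4 + (-4)²) + (-5 - 6)²*(-42) = √(-6 - 4 + 16) + (-11)²*(-42) = √6 + 121*(-42) = √6 - 5082 = -5082 + √6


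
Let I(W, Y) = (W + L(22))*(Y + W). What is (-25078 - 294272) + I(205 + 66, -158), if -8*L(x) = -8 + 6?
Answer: -1154795/4 ≈ -2.8870e+5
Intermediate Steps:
L(x) = ¼ (L(x) = -(-8 + 6)/8 = -⅛*(-2) = ¼)
I(W, Y) = (¼ + W)*(W + Y) (I(W, Y) = (W + ¼)*(Y + W) = (¼ + W)*(W + Y))
(-25078 - 294272) + I(205 + 66, -158) = (-25078 - 294272) + ((205 + 66)² + (205 + 66)/4 + (¼)*(-158) + (205 + 66)*(-158)) = -319350 + (271² + (¼)*271 - 79/2 + 271*(-158)) = -319350 + (73441 + 271/4 - 79/2 - 42818) = -319350 + 122605/4 = -1154795/4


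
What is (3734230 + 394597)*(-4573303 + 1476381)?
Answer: -12786655170494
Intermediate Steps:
(3734230 + 394597)*(-4573303 + 1476381) = 4128827*(-3096922) = -12786655170494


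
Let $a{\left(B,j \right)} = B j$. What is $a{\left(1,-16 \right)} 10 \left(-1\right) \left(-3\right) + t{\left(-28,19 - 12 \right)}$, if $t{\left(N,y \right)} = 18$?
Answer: $-462$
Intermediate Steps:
$a{\left(1,-16 \right)} 10 \left(-1\right) \left(-3\right) + t{\left(-28,19 - 12 \right)} = 1 \left(-16\right) 10 \left(-1\right) \left(-3\right) + 18 = - 16 \left(\left(-10\right) \left(-3\right)\right) + 18 = \left(-16\right) 30 + 18 = -480 + 18 = -462$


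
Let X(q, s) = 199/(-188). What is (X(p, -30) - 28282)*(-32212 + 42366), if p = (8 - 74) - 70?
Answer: -26995500555/94 ≈ -2.8719e+8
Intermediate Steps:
p = -136 (p = -66 - 70 = -136)
X(q, s) = -199/188 (X(q, s) = 199*(-1/188) = -199/188)
(X(p, -30) - 28282)*(-32212 + 42366) = (-199/188 - 28282)*(-32212 + 42366) = -5317215/188*10154 = -26995500555/94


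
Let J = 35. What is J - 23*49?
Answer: -1092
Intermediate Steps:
J - 23*49 = 35 - 23*49 = 35 - 1127 = -1092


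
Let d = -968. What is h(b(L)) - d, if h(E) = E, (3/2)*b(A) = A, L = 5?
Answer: 2914/3 ≈ 971.33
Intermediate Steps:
b(A) = 2*A/3
h(b(L)) - d = (⅔)*5 - 1*(-968) = 10/3 + 968 = 2914/3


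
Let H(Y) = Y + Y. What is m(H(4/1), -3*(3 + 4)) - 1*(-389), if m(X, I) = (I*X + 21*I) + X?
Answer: -212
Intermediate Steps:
H(Y) = 2*Y
m(X, I) = X + 21*I + I*X (m(X, I) = (21*I + I*X) + X = X + 21*I + I*X)
m(H(4/1), -3*(3 + 4)) - 1*(-389) = (2*(4/1) + 21*(-3*(3 + 4)) + (-3*(3 + 4))*(2*(4/1))) - 1*(-389) = (2*(4*1) + 21*(-3*7) + (-3*7)*(2*(4*1))) + 389 = (2*4 + 21*(-21) - 42*4) + 389 = (8 - 441 - 21*8) + 389 = (8 - 441 - 168) + 389 = -601 + 389 = -212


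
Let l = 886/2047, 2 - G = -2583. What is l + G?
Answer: 5292381/2047 ≈ 2585.4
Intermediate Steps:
G = 2585 (G = 2 - 1*(-2583) = 2 + 2583 = 2585)
l = 886/2047 (l = 886*(1/2047) = 886/2047 ≈ 0.43283)
l + G = 886/2047 + 2585 = 5292381/2047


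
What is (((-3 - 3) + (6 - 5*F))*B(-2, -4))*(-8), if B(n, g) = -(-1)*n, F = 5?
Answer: -400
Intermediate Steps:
B(n, g) = n
(((-3 - 3) + (6 - 5*F))*B(-2, -4))*(-8) = (((-3 - 3) + (6 - 5*5))*(-2))*(-8) = ((-6 + (6 - 25))*(-2))*(-8) = ((-6 - 19)*(-2))*(-8) = -25*(-2)*(-8) = 50*(-8) = -400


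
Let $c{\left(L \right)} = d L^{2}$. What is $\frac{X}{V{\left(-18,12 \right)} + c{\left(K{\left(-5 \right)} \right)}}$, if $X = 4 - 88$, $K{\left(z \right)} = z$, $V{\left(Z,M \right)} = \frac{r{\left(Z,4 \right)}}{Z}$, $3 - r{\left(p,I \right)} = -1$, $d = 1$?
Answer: $- \frac{756}{223} \approx -3.3901$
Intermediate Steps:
$r{\left(p,I \right)} = 4$ ($r{\left(p,I \right)} = 3 - -1 = 3 + 1 = 4$)
$V{\left(Z,M \right)} = \frac{4}{Z}$
$c{\left(L \right)} = L^{2}$ ($c{\left(L \right)} = 1 L^{2} = L^{2}$)
$X = -84$ ($X = 4 - 88 = -84$)
$\frac{X}{V{\left(-18,12 \right)} + c{\left(K{\left(-5 \right)} \right)}} = \frac{1}{\frac{4}{-18} + \left(-5\right)^{2}} \left(-84\right) = \frac{1}{4 \left(- \frac{1}{18}\right) + 25} \left(-84\right) = \frac{1}{- \frac{2}{9} + 25} \left(-84\right) = \frac{1}{\frac{223}{9}} \left(-84\right) = \frac{9}{223} \left(-84\right) = - \frac{756}{223}$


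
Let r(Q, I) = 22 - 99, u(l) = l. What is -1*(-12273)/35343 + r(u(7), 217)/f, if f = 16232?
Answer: 65497975/191229192 ≈ 0.34251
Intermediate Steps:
r(Q, I) = -77
-1*(-12273)/35343 + r(u(7), 217)/f = -1*(-12273)/35343 - 77/16232 = 12273*(1/35343) - 77*1/16232 = 4091/11781 - 77/16232 = 65497975/191229192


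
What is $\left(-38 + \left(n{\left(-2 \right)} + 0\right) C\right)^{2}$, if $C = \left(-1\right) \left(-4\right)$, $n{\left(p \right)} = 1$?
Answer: $1156$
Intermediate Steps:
$C = 4$
$\left(-38 + \left(n{\left(-2 \right)} + 0\right) C\right)^{2} = \left(-38 + \left(1 + 0\right) 4\right)^{2} = \left(-38 + 1 \cdot 4\right)^{2} = \left(-38 + 4\right)^{2} = \left(-34\right)^{2} = 1156$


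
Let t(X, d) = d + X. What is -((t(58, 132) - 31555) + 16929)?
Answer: 14436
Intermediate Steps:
t(X, d) = X + d
-((t(58, 132) - 31555) + 16929) = -(((58 + 132) - 31555) + 16929) = -((190 - 31555) + 16929) = -(-31365 + 16929) = -1*(-14436) = 14436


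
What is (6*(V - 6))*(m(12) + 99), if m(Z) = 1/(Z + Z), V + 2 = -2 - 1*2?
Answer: -7131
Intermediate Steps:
V = -6 (V = -2 + (-2 - 1*2) = -2 + (-2 - 2) = -2 - 4 = -6)
m(Z) = 1/(2*Z)
(6*(V - 6))*(m(12) + 99) = (6*(-6 - 6))*((1/2)/12 + 99) = (6*(-12))*((1/2)*(1/12) + 99) = -72*(1/24 + 99) = -72*2377/24 = -7131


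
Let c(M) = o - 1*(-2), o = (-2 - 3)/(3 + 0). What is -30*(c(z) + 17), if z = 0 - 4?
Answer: -520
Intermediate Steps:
o = -5/3 ≈ -1.6667
z = -4
c(M) = ⅓ (c(M) = -5/3 - 1*(-2) = -5/3 + 2 = ⅓)
-30*(c(z) + 17) = -30*(⅓ + 17) = -30*52/3 = -520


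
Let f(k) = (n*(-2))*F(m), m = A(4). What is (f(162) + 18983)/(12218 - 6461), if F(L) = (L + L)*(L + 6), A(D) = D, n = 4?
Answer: 18343/5757 ≈ 3.1862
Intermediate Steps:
m = 4
F(L) = 2*L*(6 + L) (F(L) = (2*L)*(6 + L) = 2*L*(6 + L))
f(k) = -640 (f(k) = (4*(-2))*(2*4*(6 + 4)) = -16*4*10 = -8*80 = -640)
(f(162) + 18983)/(12218 - 6461) = (-640 + 18983)/(12218 - 6461) = 18343/5757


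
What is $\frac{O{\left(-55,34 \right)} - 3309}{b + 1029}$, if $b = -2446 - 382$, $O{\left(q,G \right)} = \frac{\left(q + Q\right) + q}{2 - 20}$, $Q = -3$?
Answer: $\frac{59449}{32382} \approx 1.8359$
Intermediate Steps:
$O{\left(q,G \right)} = \frac{1}{6} - \frac{q}{9}$ ($O{\left(q,G \right)} = \frac{\left(q - 3\right) + q}{2 - 20} = \frac{\left(-3 + q\right) + q}{-18} = \left(-3 + 2 q\right) \left(- \frac{1}{18}\right) = \frac{1}{6} - \frac{q}{9}$)
$b = -2828$
$\frac{O{\left(-55,34 \right)} - 3309}{b + 1029} = \frac{\left(\frac{1}{6} - - \frac{55}{9}\right) - 3309}{-2828 + 1029} = \frac{\left(\frac{1}{6} + \frac{55}{9}\right) - 3309}{-1799} = \left(\frac{113}{18} - 3309\right) \left(- \frac{1}{1799}\right) = \left(- \frac{59449}{18}\right) \left(- \frac{1}{1799}\right) = \frac{59449}{32382}$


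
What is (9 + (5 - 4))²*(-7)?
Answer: -700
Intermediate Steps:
(9 + (5 - 4))²*(-7) = (9 + 1)²*(-7) = 10²*(-7) = 100*(-7) = -700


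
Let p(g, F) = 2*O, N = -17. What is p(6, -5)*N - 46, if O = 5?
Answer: -216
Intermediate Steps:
p(g, F) = 10 (p(g, F) = 2*5 = 10)
p(6, -5)*N - 46 = 10*(-17) - 46 = -170 - 46 = -216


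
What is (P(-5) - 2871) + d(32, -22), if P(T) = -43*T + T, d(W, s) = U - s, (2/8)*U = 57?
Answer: -2411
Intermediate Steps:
U = 228 (U = 4*57 = 228)
d(W, s) = 228 - s
P(T) = -42*T
(P(-5) - 2871) + d(32, -22) = (-42*(-5) - 2871) + (228 - 1*(-22)) = (210 - 2871) + (228 + 22) = -2661 + 250 = -2411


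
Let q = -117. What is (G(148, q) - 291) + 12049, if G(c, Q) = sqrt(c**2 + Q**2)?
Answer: 11758 + sqrt(35593) ≈ 11947.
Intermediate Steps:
G(c, Q) = sqrt(Q**2 + c**2)
(G(148, q) - 291) + 12049 = (sqrt((-117)**2 + 148**2) - 291) + 12049 = (sqrt(13689 + 21904) - 291) + 12049 = (sqrt(35593) - 291) + 12049 = (-291 + sqrt(35593)) + 12049 = 11758 + sqrt(35593)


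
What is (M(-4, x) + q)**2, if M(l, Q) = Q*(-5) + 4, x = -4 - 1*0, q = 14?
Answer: 1444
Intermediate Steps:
x = -4 (x = -4 + 0 = -4)
M(l, Q) = 4 - 5*Q (M(l, Q) = -5*Q + 4 = 4 - 5*Q)
(M(-4, x) + q)**2 = ((4 - 5*(-4)) + 14)**2 = ((4 + 20) + 14)**2 = (24 + 14)**2 = 38**2 = 1444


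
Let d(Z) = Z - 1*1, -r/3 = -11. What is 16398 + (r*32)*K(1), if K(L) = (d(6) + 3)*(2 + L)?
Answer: 41742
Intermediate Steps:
r = 33 (r = -3*(-11) = 33)
d(Z) = -1 + Z (d(Z) = Z - 1 = -1 + Z)
K(L) = 16 + 8*L (K(L) = ((-1 + 6) + 3)*(2 + L) = (5 + 3)*(2 + L) = 8*(2 + L) = 16 + 8*L)
16398 + (r*32)*K(1) = 16398 + (33*32)*(16 + 8*1) = 16398 + 1056*(16 + 8) = 16398 + 1056*24 = 16398 + 25344 = 41742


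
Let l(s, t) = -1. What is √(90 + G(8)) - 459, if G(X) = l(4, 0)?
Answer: -459 + √89 ≈ -449.57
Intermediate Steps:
G(X) = -1
√(90 + G(8)) - 459 = √(90 - 1) - 459 = √89 - 459 = -459 + √89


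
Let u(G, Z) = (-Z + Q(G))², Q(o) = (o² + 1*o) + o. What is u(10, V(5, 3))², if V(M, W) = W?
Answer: 187388721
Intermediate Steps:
Q(o) = o² + 2*o (Q(o) = (o² + o) + o = (o + o²) + o = o² + 2*o)
u(G, Z) = (-Z + G*(2 + G))²
u(10, V(5, 3))² = ((-1*3 + 10*(2 + 10))²)² = ((-3 + 10*12)²)² = ((-3 + 120)²)² = (117²)² = 13689² = 187388721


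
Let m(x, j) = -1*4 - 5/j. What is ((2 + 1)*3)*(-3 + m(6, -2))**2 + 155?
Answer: 1349/4 ≈ 337.25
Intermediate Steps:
m(x, j) = -4 - 5/j
((2 + 1)*3)*(-3 + m(6, -2))**2 + 155 = ((2 + 1)*3)*(-3 + (-4 - 5/(-2)))**2 + 155 = (3*3)*(-3 + (-4 - 5*(-1/2)))**2 + 155 = 9*(-3 + (-4 + 5/2))**2 + 155 = 9*(-3 - 3/2)**2 + 155 = 9*(-9/2)**2 + 155 = 9*(81/4) + 155 = 729/4 + 155 = 1349/4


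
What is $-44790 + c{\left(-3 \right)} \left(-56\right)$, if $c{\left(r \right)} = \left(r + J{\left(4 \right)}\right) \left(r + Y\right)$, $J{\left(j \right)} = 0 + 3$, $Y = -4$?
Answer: $-44790$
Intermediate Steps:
$J{\left(j \right)} = 3$
$c{\left(r \right)} = \left(-4 + r\right) \left(3 + r\right)$ ($c{\left(r \right)} = \left(r + 3\right) \left(r - 4\right) = \left(3 + r\right) \left(-4 + r\right) = \left(-4 + r\right) \left(3 + r\right)$)
$-44790 + c{\left(-3 \right)} \left(-56\right) = -44790 + \left(-12 + \left(-3\right)^{2} - -3\right) \left(-56\right) = -44790 + \left(-12 + 9 + 3\right) \left(-56\right) = -44790 + 0 \left(-56\right) = -44790 + 0 = -44790$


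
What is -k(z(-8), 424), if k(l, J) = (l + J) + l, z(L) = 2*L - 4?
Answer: -384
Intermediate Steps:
z(L) = -4 + 2*L
k(l, J) = J + 2*l (k(l, J) = (J + l) + l = J + 2*l)
-k(z(-8), 424) = -(424 + 2*(-4 + 2*(-8))) = -(424 + 2*(-4 - 16)) = -(424 + 2*(-20)) = -(424 - 40) = -1*384 = -384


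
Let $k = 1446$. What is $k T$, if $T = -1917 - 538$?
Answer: $-3549930$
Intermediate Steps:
$T = -2455$ ($T = -1917 - 538 = -2455$)
$k T = 1446 \left(-2455\right) = -3549930$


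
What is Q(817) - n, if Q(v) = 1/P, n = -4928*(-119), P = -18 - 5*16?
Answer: -57470337/98 ≈ -5.8643e+5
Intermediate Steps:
P = -98 (P = -18 - 80 = -98)
n = 586432
Q(v) = -1/98 (Q(v) = 1/(-98) = -1/98)
Q(817) - n = -1/98 - 1*586432 = -1/98 - 586432 = -57470337/98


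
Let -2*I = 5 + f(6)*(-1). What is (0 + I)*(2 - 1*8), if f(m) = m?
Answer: -3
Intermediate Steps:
I = ½ (I = -(5 + 6*(-1))/2 = -(5 - 6)/2 = -½*(-1) = ½ ≈ 0.50000)
(0 + I)*(2 - 1*8) = (0 + ½)*(2 - 1*8) = (2 - 8)/2 = (½)*(-6) = -3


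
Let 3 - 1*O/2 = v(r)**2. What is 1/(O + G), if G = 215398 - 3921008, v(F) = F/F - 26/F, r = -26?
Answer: -1/3705612 ≈ -2.6986e-7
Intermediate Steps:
v(F) = 1 - 26/F
G = -3705610
O = -2 (O = 6 - 2*(-26 - 26)**2/676 = 6 - 2*(-1/26*(-52))**2 = 6 - 2*2**2 = 6 - 2*4 = 6 - 8 = -2)
1/(O + G) = 1/(-2 - 3705610) = 1/(-3705612) = -1/3705612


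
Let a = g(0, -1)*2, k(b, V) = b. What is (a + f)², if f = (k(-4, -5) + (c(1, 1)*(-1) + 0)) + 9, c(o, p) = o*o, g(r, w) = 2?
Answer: 64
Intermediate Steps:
c(o, p) = o²
a = 4 (a = 2*2 = 4)
f = 4 (f = (-4 + (1²*(-1) + 0)) + 9 = (-4 + (1*(-1) + 0)) + 9 = (-4 + (-1 + 0)) + 9 = (-4 - 1) + 9 = -5 + 9 = 4)
(a + f)² = (4 + 4)² = 8² = 64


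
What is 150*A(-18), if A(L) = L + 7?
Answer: -1650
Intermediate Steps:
A(L) = 7 + L
150*A(-18) = 150*(7 - 18) = 150*(-11) = -1650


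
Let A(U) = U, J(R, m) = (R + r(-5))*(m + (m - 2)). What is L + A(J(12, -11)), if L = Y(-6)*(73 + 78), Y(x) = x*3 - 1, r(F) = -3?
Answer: -3085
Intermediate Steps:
Y(x) = -1 + 3*x (Y(x) = 3*x - 1 = -1 + 3*x)
J(R, m) = (-3 + R)*(-2 + 2*m) (J(R, m) = (R - 3)*(m + (m - 2)) = (-3 + R)*(m + (-2 + m)) = (-3 + R)*(-2 + 2*m))
L = -2869 (L = (-1 + 3*(-6))*(73 + 78) = (-1 - 18)*151 = -19*151 = -2869)
L + A(J(12, -11)) = -2869 + (6 - 6*(-11) - 2*12 + 2*12*(-11)) = -2869 + (6 + 66 - 24 - 264) = -2869 - 216 = -3085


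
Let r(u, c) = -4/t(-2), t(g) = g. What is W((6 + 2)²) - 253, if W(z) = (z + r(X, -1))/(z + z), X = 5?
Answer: -16159/64 ≈ -252.48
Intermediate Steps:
r(u, c) = 2 (r(u, c) = -4/(-2) = -4*(-½) = 2)
W(z) = (2 + z)/(2*z) (W(z) = (z + 2)/(z + z) = (2 + z)/((2*z)) = (2 + z)*(1/(2*z)) = (2 + z)/(2*z))
W((6 + 2)²) - 253 = (2 + (6 + 2)²)/(2*((6 + 2)²)) - 253 = (2 + 8²)/(2*(8²)) - 253 = (½)*(2 + 64)/64 - 253 = (½)*(1/64)*66 - 253 = 33/64 - 253 = -16159/64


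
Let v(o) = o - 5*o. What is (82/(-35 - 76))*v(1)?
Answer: 328/111 ≈ 2.9550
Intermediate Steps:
v(o) = -4*o
(82/(-35 - 76))*v(1) = (82/(-35 - 76))*(-4*1) = (82/(-111))*(-4) = -1/111*82*(-4) = -82/111*(-4) = 328/111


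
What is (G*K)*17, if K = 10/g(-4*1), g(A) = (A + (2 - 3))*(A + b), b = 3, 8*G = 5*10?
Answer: 425/2 ≈ 212.50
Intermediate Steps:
G = 25/4 (G = (5*10)/8 = (1/8)*50 = 25/4 ≈ 6.2500)
g(A) = (-1 + A)*(3 + A) (g(A) = (A + (2 - 3))*(A + 3) = (A - 1)*(3 + A) = (-1 + A)*(3 + A))
K = 2 (K = 10/(-3 + (-4*1)**2 + 2*(-4*1)) = 10/(-3 + (-4)**2 + 2*(-4)) = 10/(-3 + 16 - 8) = 10/5 = 10*(1/5) = 2)
(G*K)*17 = ((25/4)*2)*17 = (25/2)*17 = 425/2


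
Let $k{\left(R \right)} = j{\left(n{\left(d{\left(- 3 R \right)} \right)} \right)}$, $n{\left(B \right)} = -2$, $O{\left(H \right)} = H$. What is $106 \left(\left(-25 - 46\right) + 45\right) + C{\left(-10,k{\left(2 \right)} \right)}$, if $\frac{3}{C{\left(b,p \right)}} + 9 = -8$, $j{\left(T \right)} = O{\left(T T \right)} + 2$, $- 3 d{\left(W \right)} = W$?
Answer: $- \frac{46855}{17} \approx -2756.2$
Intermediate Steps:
$d{\left(W \right)} = - \frac{W}{3}$
$j{\left(T \right)} = 2 + T^{2}$ ($j{\left(T \right)} = T T + 2 = T^{2} + 2 = 2 + T^{2}$)
$k{\left(R \right)} = 6$ ($k{\left(R \right)} = 2 + \left(-2\right)^{2} = 2 + 4 = 6$)
$C{\left(b,p \right)} = - \frac{3}{17}$ ($C{\left(b,p \right)} = \frac{3}{-9 - 8} = \frac{3}{-17} = 3 \left(- \frac{1}{17}\right) = - \frac{3}{17}$)
$106 \left(\left(-25 - 46\right) + 45\right) + C{\left(-10,k{\left(2 \right)} \right)} = 106 \left(\left(-25 - 46\right) + 45\right) - \frac{3}{17} = 106 \left(-71 + 45\right) - \frac{3}{17} = 106 \left(-26\right) - \frac{3}{17} = -2756 - \frac{3}{17} = - \frac{46855}{17}$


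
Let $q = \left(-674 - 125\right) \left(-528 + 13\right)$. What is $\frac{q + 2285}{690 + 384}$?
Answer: $\frac{206885}{537} \approx 385.26$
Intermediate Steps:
$q = 411485$ ($q = \left(-799\right) \left(-515\right) = 411485$)
$\frac{q + 2285}{690 + 384} = \frac{411485 + 2285}{690 + 384} = \frac{413770}{1074} = 413770 \cdot \frac{1}{1074} = \frac{206885}{537}$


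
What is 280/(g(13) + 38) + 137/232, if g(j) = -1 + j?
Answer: 7181/1160 ≈ 6.1905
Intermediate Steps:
280/(g(13) + 38) + 137/232 = 280/((-1 + 13) + 38) + 137/232 = 280/(12 + 38) + 137*(1/232) = 280/50 + 137/232 = 280*(1/50) + 137/232 = 28/5 + 137/232 = 7181/1160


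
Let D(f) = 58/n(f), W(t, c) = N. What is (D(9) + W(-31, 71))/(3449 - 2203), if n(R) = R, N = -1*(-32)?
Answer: 173/5607 ≈ 0.030854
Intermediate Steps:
N = 32
W(t, c) = 32
D(f) = 58/f
(D(9) + W(-31, 71))/(3449 - 2203) = (58/9 + 32)/(3449 - 2203) = (58*(⅑) + 32)/1246 = (58/9 + 32)*(1/1246) = (346/9)*(1/1246) = 173/5607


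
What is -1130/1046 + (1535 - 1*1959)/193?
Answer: -330797/100939 ≈ -3.2772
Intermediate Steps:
-1130/1046 + (1535 - 1*1959)/193 = -1130*1/1046 + (1535 - 1959)*(1/193) = -565/523 - 424*1/193 = -565/523 - 424/193 = -330797/100939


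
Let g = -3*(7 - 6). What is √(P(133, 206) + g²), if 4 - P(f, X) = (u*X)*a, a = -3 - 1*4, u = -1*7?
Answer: I*√10081 ≈ 100.4*I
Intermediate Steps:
u = -7
a = -7 (a = -3 - 4 = -7)
P(f, X) = 4 - 49*X (P(f, X) = 4 - (-7*X)*(-7) = 4 - 49*X)
g = -3 (g = -3*1 = -3)
√(P(133, 206) + g²) = √((4 - 49*206) + (-3)²) = √((4 - 10094) + 9) = √(-10090 + 9) = √(-10081) = I*√10081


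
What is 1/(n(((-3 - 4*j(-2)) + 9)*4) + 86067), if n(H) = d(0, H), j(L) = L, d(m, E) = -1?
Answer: 1/86066 ≈ 1.1619e-5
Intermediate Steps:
n(H) = -1
1/(n(((-3 - 4*j(-2)) + 9)*4) + 86067) = 1/(-1 + 86067) = 1/86066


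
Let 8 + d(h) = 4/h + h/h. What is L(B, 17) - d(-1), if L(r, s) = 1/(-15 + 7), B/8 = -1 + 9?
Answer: 87/8 ≈ 10.875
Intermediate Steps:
B = 64 (B = 8*(-1 + 9) = 8*8 = 64)
L(r, s) = -1/8 (L(r, s) = 1/(-8) = -1/8)
d(h) = -7 + 4/h (d(h) = -8 + (4/h + h/h) = -8 + (4/h + 1) = -8 + (1 + 4/h) = -7 + 4/h)
L(B, 17) - d(-1) = -1/8 - (-7 + 4/(-1)) = -1/8 - (-7 + 4*(-1)) = -1/8 - (-7 - 4) = -1/8 - 1*(-11) = -1/8 + 11 = 87/8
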